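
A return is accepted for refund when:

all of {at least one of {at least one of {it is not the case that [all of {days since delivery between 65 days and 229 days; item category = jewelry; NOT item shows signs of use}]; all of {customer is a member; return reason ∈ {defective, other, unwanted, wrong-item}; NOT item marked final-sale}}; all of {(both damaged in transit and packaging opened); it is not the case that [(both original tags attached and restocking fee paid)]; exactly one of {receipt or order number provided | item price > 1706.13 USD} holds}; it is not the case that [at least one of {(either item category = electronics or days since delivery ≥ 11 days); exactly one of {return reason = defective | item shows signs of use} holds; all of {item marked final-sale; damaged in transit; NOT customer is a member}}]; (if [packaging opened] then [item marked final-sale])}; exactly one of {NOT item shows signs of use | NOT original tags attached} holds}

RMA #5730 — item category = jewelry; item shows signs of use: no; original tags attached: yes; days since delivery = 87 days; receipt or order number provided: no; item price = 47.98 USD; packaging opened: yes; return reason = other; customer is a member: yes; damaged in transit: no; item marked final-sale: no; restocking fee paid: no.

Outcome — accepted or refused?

Atomic conditions:
  days since delivery between 65 days and 229 days: 87 in [65, 229] is true
  item category = jewelry: jewelry == jewelry is true
  NOT item shows signs of use: no → true
  customer is a member: yes → true
  return reason ∈ {defective, other, unwanted, wrong-item}: other is in the set → true
  NOT item marked final-sale: no → true
  damaged in transit: no → false
  packaging opened: yes → true
  original tags attached: yes → true
  restocking fee paid: no → false
  receipt or order number provided: no → false
  item price > 1706.13 USD: 47.98 > 1706.13 is false
  item category = electronics: jewelry == electronics is false
  days since delivery ≥ 11 days: 87 ≥ 11 is true
  return reason = defective: other == defective is false
  item shows signs of use: no → false
  item marked final-sale: no → false
  NOT customer is a member: yes → false
  NOT original tags attached: yes → false
Combine:
[1.1.1.1] true AND true AND true = true
[1.1.1] NOT true = false
[1.1.2] true AND true AND true = true
[1.1] false OR true = true
[1.2.1] false AND true = false
[1.2.2.1] true AND false = false
[1.2.2] NOT false = true
[1.2.3] exactly-one(false, false) = false
[1.2] false AND true AND false = false
[1.3.1.1] false OR true = true
[1.3.1.2] exactly-one(false, false) = false
[1.3.1.3] false AND false AND false = false
[1.3.1] true OR false OR false = true
[1.3] NOT true = false
[1.4] true → false = false
[1] true OR false OR false OR false = true
[2] exactly-one(true, false) = true
[root] true AND true = true
Overall: true → accepted

Accepted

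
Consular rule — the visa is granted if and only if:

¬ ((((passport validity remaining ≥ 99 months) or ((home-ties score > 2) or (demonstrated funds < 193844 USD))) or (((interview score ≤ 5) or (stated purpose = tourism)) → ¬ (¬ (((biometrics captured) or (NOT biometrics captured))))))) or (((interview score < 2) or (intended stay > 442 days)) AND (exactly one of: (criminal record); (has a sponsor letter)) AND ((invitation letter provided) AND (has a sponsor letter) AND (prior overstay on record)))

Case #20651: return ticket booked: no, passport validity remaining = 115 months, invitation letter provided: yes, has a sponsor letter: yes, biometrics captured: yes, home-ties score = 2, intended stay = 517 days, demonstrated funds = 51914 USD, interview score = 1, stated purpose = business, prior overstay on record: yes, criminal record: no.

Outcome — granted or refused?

Atomic conditions:
  passport validity remaining ≥ 99 months: 115 ≥ 99 is true
  home-ties score > 2: 2 > 2 is false
  demonstrated funds < 193844 USD: 51914 < 193844 is true
  interview score ≤ 5: 1 ≤ 5 is true
  stated purpose = tourism: business == tourism is false
  biometrics captured: yes → true
  NOT biometrics captured: yes → false
  interview score < 2: 1 < 2 is true
  intended stay > 442 days: 517 > 442 is true
  criminal record: no → false
  has a sponsor letter: yes → true
  invitation letter provided: yes → true
  prior overstay on record: yes → true
Combine:
[1.1.1.2] false OR true = true
[1.1.1] true OR true = true
[1.1.2.1] true OR false = true
[1.1.2.2.1.1] true OR false = true
[1.1.2.2.1] NOT true = false
[1.1.2.2] NOT false = true
[1.1.2] true → true = true
[1.1] true OR true = true
[1] NOT true = false
[2.1] true OR true = true
[2.2] exactly-one(false, true) = true
[2.3] true AND true AND true = true
[2] true AND true AND true = true
[root] false OR true = true
Overall: true → granted

Granted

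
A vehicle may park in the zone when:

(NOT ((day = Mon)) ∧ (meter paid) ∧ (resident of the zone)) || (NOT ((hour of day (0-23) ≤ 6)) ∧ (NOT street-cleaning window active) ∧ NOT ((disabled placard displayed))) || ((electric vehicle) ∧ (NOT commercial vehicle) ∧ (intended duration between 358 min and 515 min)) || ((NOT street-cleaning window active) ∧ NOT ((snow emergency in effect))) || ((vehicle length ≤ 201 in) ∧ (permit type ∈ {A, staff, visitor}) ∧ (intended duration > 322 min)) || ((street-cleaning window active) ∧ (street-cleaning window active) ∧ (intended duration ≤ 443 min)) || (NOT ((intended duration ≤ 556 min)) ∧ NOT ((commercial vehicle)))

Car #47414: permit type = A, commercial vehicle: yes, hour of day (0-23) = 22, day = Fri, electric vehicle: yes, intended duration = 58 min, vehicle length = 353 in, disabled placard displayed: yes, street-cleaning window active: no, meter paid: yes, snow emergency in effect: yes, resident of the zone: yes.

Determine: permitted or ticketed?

Permitted

Atomic conditions:
  day = Mon: Fri == Mon is false
  meter paid: yes → true
  resident of the zone: yes → true
  hour of day (0-23) ≤ 6: 22 ≤ 6 is false
  NOT street-cleaning window active: no → true
  disabled placard displayed: yes → true
  electric vehicle: yes → true
  NOT commercial vehicle: yes → false
  intended duration between 358 min and 515 min: 58 in [358, 515] is false
  snow emergency in effect: yes → true
  vehicle length ≤ 201 in: 353 ≤ 201 is false
  permit type ∈ {A, staff, visitor}: A is in the set → true
  intended duration > 322 min: 58 > 322 is false
  street-cleaning window active: no → false
  intended duration ≤ 443 min: 58 ≤ 443 is true
  intended duration ≤ 556 min: 58 ≤ 556 is true
  commercial vehicle: yes → true
Combine:
[1.1] NOT false = true
[1] true AND true AND true = true
[2.1] NOT false = true
[2.3] NOT true = false
[2] true AND true AND false = false
[3] true AND false AND false = false
[4.2] NOT true = false
[4] true AND false = false
[5] false AND true AND false = false
[6] false AND false AND true = false
[7.1] NOT true = false
[7.2] NOT true = false
[7] false AND false = false
[root] true OR false OR false OR false OR false OR false OR false = true
Overall: true → permitted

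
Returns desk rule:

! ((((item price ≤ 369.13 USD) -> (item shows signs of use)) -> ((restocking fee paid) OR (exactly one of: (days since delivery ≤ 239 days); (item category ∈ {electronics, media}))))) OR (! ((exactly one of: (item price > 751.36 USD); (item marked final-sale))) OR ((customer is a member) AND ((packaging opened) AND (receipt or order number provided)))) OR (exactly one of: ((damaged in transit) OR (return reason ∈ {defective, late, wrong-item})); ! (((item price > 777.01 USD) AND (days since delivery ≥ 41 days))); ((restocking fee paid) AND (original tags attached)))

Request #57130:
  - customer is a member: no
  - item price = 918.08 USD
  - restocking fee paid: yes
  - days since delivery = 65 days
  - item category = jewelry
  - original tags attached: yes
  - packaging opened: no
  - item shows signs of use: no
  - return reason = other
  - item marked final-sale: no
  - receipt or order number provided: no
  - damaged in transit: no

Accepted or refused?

Atomic conditions:
  item price ≤ 369.13 USD: 918.08 ≤ 369.13 is false
  item shows signs of use: no → false
  restocking fee paid: yes → true
  days since delivery ≤ 239 days: 65 ≤ 239 is true
  item category ∈ {electronics, media}: jewelry is not in the set → false
  item price > 751.36 USD: 918.08 > 751.36 is true
  item marked final-sale: no → false
  customer is a member: no → false
  packaging opened: no → false
  receipt or order number provided: no → false
  damaged in transit: no → false
  return reason ∈ {defective, late, wrong-item}: other is not in the set → false
  item price > 777.01 USD: 918.08 > 777.01 is true
  days since delivery ≥ 41 days: 65 ≥ 41 is true
  original tags attached: yes → true
Combine:
[1.1.1] false → false (antecedent false ⇒ implication holds) = true
[1.1.2.2] exactly-one(true, false) = true
[1.1.2] true OR true = true
[1.1] true → true = true
[1] NOT true = false
[2.1.1] exactly-one(true, false) = true
[2.1] NOT true = false
[2.2.2] false AND false = false
[2.2] false AND false = false
[2] false OR false = false
[3.1] false OR false = false
[3.2.1] true AND true = true
[3.2] NOT true = false
[3.3] true AND true = true
[3] exactly-one(false, false, true) = true
[root] false OR false OR true = true
Overall: true → accepted

Accepted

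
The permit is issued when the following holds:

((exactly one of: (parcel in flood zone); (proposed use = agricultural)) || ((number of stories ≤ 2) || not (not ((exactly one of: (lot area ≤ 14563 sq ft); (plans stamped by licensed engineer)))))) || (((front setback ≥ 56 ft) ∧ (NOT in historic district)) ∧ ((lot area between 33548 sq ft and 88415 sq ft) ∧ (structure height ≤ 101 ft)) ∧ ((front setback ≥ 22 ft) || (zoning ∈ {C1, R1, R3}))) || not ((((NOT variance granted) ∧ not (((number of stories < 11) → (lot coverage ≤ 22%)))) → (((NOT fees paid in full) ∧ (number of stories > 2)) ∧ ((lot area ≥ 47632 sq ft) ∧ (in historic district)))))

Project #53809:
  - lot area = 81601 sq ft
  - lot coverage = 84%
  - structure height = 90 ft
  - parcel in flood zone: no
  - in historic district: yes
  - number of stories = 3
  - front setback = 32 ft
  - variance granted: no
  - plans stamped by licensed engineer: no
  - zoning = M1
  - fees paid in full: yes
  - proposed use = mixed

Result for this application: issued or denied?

Issued

Atomic conditions:
  parcel in flood zone: no → false
  proposed use = agricultural: mixed == agricultural is false
  number of stories ≤ 2: 3 ≤ 2 is false
  lot area ≤ 14563 sq ft: 81601 ≤ 14563 is false
  plans stamped by licensed engineer: no → false
  front setback ≥ 56 ft: 32 ≥ 56 is false
  NOT in historic district: yes → false
  lot area between 33548 sq ft and 88415 sq ft: 81601 in [33548, 88415] is true
  structure height ≤ 101 ft: 90 ≤ 101 is true
  front setback ≥ 22 ft: 32 ≥ 22 is true
  zoning ∈ {C1, R1, R3}: M1 is not in the set → false
  NOT variance granted: no → true
  number of stories < 11: 3 < 11 is true
  lot coverage ≤ 22%: 84 ≤ 22 is false
  NOT fees paid in full: yes → false
  number of stories > 2: 3 > 2 is true
  lot area ≥ 47632 sq ft: 81601 ≥ 47632 is true
  in historic district: yes → true
Combine:
[1.1] exactly-one(false, false) = false
[1.2.2.1.1] exactly-one(false, false) = false
[1.2.2.1] NOT false = true
[1.2.2] NOT true = false
[1.2] false OR false = false
[1] false OR false = false
[2.1] false AND false = false
[2.2] true AND true = true
[2.3] true OR false = true
[2] false AND true AND true = false
[3.1.1.2.1] true → false = false
[3.1.1.2] NOT false = true
[3.1.1] true AND true = true
[3.1.2.1] false AND true = false
[3.1.2.2] true AND true = true
[3.1.2] false AND true = false
[3.1] true → false = false
[3] NOT false = true
[root] false OR false OR true = true
Overall: true → issued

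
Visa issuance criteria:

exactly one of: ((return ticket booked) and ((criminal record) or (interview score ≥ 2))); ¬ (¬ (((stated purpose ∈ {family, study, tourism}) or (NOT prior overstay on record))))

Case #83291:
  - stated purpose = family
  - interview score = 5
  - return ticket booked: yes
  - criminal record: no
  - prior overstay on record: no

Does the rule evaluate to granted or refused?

Refused

Atomic conditions:
  return ticket booked: yes → true
  criminal record: no → false
  interview score ≥ 2: 5 ≥ 2 is true
  stated purpose ∈ {family, study, tourism}: family is in the set → true
  NOT prior overstay on record: no → true
Combine:
[1.2] false OR true = true
[1] true AND true = true
[2.1.1] true OR true = true
[2.1] NOT true = false
[2] NOT false = true
[root] exactly-one(true, true) = false
Overall: false → refused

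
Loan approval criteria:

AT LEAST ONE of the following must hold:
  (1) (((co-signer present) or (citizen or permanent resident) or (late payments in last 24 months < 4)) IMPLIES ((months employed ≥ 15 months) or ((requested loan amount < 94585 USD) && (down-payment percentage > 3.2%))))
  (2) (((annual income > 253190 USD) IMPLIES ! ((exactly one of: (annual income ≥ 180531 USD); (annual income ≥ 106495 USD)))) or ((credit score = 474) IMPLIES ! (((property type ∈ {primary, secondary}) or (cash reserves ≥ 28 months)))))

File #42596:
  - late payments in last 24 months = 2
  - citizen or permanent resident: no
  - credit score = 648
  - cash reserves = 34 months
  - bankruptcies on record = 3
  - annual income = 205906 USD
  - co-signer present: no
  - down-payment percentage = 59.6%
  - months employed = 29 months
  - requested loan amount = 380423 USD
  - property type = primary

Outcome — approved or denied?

Approved

Atomic conditions:
  co-signer present: no → false
  citizen or permanent resident: no → false
  late payments in last 24 months < 4: 2 < 4 is true
  months employed ≥ 15 months: 29 ≥ 15 is true
  requested loan amount < 94585 USD: 380423 < 94585 is false
  down-payment percentage > 3.2%: 59.6 > 3.2 is true
  annual income > 253190 USD: 205906 > 253190 is false
  annual income ≥ 180531 USD: 205906 ≥ 180531 is true
  annual income ≥ 106495 USD: 205906 ≥ 106495 is true
  credit score = 474: 648 == 474 is false
  property type ∈ {primary, secondary}: primary is in the set → true
  cash reserves ≥ 28 months: 34 ≥ 28 is true
Combine:
[1.1] false OR false OR true = true
[1.2.2] false AND true = false
[1.2] true OR false = true
[1] true → true = true
[2.1.2.1] exactly-one(true, true) = false
[2.1.2] NOT false = true
[2.1] false → true (antecedent false ⇒ implication holds) = true
[2.2.2.1] true OR true = true
[2.2.2] NOT true = false
[2.2] false → false (antecedent false ⇒ implication holds) = true
[2] true OR true = true
[root] true OR true = true
Overall: true → approved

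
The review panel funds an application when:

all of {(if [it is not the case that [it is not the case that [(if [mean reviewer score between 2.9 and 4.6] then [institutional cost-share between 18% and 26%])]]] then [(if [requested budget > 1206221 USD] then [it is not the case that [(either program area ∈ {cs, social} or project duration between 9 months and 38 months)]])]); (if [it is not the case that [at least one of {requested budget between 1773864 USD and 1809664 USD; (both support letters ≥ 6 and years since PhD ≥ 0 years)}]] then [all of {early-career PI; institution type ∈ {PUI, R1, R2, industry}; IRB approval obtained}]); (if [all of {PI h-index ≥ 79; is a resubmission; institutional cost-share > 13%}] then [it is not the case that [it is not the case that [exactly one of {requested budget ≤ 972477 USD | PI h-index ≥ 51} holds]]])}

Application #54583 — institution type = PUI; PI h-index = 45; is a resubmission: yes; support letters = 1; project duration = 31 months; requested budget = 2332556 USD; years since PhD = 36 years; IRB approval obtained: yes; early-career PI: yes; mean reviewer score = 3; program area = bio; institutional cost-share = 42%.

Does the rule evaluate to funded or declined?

Funded

Atomic conditions:
  mean reviewer score between 2.9 and 4.6: 3 in [2.9, 4.6] is true
  institutional cost-share between 18% and 26%: 42 in [18, 26] is false
  requested budget > 1206221 USD: 2332556 > 1206221 is true
  program area ∈ {cs, social}: bio is not in the set → false
  project duration between 9 months and 38 months: 31 in [9, 38] is true
  requested budget between 1773864 USD and 1809664 USD: 2332556 in [1773864, 1809664] is false
  support letters ≥ 6: 1 ≥ 6 is false
  years since PhD ≥ 0 years: 36 ≥ 0 is true
  early-career PI: yes → true
  institution type ∈ {PUI, R1, R2, industry}: PUI is in the set → true
  IRB approval obtained: yes → true
  PI h-index ≥ 79: 45 ≥ 79 is false
  is a resubmission: yes → true
  institutional cost-share > 13%: 42 > 13 is true
  requested budget ≤ 972477 USD: 2332556 ≤ 972477 is false
  PI h-index ≥ 51: 45 ≥ 51 is false
Combine:
[1.1.1.1] true → false = false
[1.1.1] NOT false = true
[1.1] NOT true = false
[1.2.2.1] false OR true = true
[1.2.2] NOT true = false
[1.2] true → false = false
[1] false → false (antecedent false ⇒ implication holds) = true
[2.1.1.2] false AND true = false
[2.1.1] false OR false = false
[2.1] NOT false = true
[2.2] true AND true AND true = true
[2] true → true = true
[3.1] false AND true AND true = false
[3.2.1.1] exactly-one(false, false) = false
[3.2.1] NOT false = true
[3.2] NOT true = false
[3] false → false (antecedent false ⇒ implication holds) = true
[root] true AND true AND true = true
Overall: true → funded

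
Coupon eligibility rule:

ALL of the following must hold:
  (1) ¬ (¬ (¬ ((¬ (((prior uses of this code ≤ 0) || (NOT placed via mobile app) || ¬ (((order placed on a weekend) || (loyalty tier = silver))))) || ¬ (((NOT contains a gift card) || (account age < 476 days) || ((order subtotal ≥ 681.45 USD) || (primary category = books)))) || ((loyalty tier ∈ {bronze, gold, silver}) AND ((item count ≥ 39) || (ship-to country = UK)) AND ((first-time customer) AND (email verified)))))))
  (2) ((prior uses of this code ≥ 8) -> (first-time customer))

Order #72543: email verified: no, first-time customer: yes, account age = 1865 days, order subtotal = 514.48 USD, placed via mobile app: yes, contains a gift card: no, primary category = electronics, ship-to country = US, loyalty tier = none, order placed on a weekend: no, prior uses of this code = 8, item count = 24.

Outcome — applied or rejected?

Atomic conditions:
  prior uses of this code ≤ 0: 8 ≤ 0 is false
  NOT placed via mobile app: yes → false
  order placed on a weekend: no → false
  loyalty tier = silver: none == silver is false
  NOT contains a gift card: no → true
  account age < 476 days: 1865 < 476 is false
  order subtotal ≥ 681.45 USD: 514.48 ≥ 681.45 is false
  primary category = books: electronics == books is false
  loyalty tier ∈ {bronze, gold, silver}: none is not in the set → false
  item count ≥ 39: 24 ≥ 39 is false
  ship-to country = UK: US == UK is false
  first-time customer: yes → true
  email verified: no → false
  prior uses of this code ≥ 8: 8 ≥ 8 is true
Combine:
[1.1.1.1.1.1.3.1] false OR false = false
[1.1.1.1.1.1.3] NOT false = true
[1.1.1.1.1.1] false OR false OR true = true
[1.1.1.1.1] NOT true = false
[1.1.1.1.2.1.3] false OR false = false
[1.1.1.1.2.1] true OR false OR false = true
[1.1.1.1.2] NOT true = false
[1.1.1.1.3.2] false OR false = false
[1.1.1.1.3.3] true AND false = false
[1.1.1.1.3] false AND false AND false = false
[1.1.1.1] false OR false OR false = false
[1.1.1] NOT false = true
[1.1] NOT true = false
[1] NOT false = true
[2] true → true = true
[root] true AND true = true
Overall: true → applied

Applied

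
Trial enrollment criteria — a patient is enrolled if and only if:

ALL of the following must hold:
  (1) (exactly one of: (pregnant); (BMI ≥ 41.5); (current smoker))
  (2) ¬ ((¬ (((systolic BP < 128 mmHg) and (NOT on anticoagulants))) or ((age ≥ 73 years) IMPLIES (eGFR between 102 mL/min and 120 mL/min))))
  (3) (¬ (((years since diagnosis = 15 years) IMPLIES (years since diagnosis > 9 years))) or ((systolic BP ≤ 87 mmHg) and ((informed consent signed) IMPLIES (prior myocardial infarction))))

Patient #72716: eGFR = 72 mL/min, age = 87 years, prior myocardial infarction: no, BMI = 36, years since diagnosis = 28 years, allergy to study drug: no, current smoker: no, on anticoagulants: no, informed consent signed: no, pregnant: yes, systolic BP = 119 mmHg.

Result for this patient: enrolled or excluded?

Excluded

Atomic conditions:
  pregnant: yes → true
  BMI ≥ 41.5: 36 ≥ 41.5 is false
  current smoker: no → false
  systolic BP < 128 mmHg: 119 < 128 is true
  NOT on anticoagulants: no → true
  age ≥ 73 years: 87 ≥ 73 is true
  eGFR between 102 mL/min and 120 mL/min: 72 in [102, 120] is false
  years since diagnosis = 15 years: 28 == 15 is false
  years since diagnosis > 9 years: 28 > 9 is true
  systolic BP ≤ 87 mmHg: 119 ≤ 87 is false
  informed consent signed: no → false
  prior myocardial infarction: no → false
Combine:
[1] exactly-one(true, false, false) = true
[2.1.1.1] true AND true = true
[2.1.1] NOT true = false
[2.1.2] true → false = false
[2.1] false OR false = false
[2] NOT false = true
[3.1.1] false → true (antecedent false ⇒ implication holds) = true
[3.1] NOT true = false
[3.2.2] false → false (antecedent false ⇒ implication holds) = true
[3.2] false AND true = false
[3] false OR false = false
[root] true AND true AND false = false
Overall: false → excluded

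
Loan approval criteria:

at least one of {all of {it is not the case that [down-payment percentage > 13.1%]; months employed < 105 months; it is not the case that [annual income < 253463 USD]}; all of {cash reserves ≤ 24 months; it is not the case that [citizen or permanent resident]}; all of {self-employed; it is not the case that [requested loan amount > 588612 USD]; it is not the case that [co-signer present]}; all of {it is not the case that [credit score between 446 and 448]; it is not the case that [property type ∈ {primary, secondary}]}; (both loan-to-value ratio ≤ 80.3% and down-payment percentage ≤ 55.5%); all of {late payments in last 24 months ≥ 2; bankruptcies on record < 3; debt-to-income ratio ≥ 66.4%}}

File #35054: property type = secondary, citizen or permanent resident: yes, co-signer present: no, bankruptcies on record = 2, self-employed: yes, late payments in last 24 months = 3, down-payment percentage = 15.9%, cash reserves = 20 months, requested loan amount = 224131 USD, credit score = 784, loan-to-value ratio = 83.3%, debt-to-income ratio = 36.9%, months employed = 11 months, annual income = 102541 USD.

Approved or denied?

Approved

Atomic conditions:
  down-payment percentage > 13.1%: 15.9 > 13.1 is true
  months employed < 105 months: 11 < 105 is true
  annual income < 253463 USD: 102541 < 253463 is true
  cash reserves ≤ 24 months: 20 ≤ 24 is true
  citizen or permanent resident: yes → true
  self-employed: yes → true
  requested loan amount > 588612 USD: 224131 > 588612 is false
  co-signer present: no → false
  credit score between 446 and 448: 784 in [446, 448] is false
  property type ∈ {primary, secondary}: secondary is in the set → true
  loan-to-value ratio ≤ 80.3%: 83.3 ≤ 80.3 is false
  down-payment percentage ≤ 55.5%: 15.9 ≤ 55.5 is true
  late payments in last 24 months ≥ 2: 3 ≥ 2 is true
  bankruptcies on record < 3: 2 < 3 is true
  debt-to-income ratio ≥ 66.4%: 36.9 ≥ 66.4 is false
Combine:
[1.1] NOT true = false
[1.3] NOT true = false
[1] false AND true AND false = false
[2.2] NOT true = false
[2] true AND false = false
[3.2] NOT false = true
[3.3] NOT false = true
[3] true AND true AND true = true
[4.1] NOT false = true
[4.2] NOT true = false
[4] true AND false = false
[5] false AND true = false
[6] true AND true AND false = false
[root] false OR false OR true OR false OR false OR false = true
Overall: true → approved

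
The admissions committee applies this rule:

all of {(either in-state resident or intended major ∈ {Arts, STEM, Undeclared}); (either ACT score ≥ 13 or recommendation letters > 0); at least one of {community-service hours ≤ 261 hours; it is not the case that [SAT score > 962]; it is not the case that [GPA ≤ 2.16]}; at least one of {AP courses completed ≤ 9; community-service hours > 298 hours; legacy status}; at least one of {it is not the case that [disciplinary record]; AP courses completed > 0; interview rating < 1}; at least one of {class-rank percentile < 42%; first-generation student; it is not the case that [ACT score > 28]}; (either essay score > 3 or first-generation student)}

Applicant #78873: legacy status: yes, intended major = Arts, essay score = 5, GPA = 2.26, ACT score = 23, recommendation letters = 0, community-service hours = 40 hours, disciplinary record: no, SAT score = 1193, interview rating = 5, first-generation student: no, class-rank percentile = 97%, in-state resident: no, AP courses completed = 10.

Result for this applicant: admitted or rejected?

Atomic conditions:
  in-state resident: no → false
  intended major ∈ {Arts, STEM, Undeclared}: Arts is in the set → true
  ACT score ≥ 13: 23 ≥ 13 is true
  recommendation letters > 0: 0 > 0 is false
  community-service hours ≤ 261 hours: 40 ≤ 261 is true
  SAT score > 962: 1193 > 962 is true
  GPA ≤ 2.16: 2.26 ≤ 2.16 is false
  AP courses completed ≤ 9: 10 ≤ 9 is false
  community-service hours > 298 hours: 40 > 298 is false
  legacy status: yes → true
  disciplinary record: no → false
  AP courses completed > 0: 10 > 0 is true
  interview rating < 1: 5 < 1 is false
  class-rank percentile < 42%: 97 < 42 is false
  first-generation student: no → false
  ACT score > 28: 23 > 28 is false
  essay score > 3: 5 > 3 is true
Combine:
[1] false OR true = true
[2] true OR false = true
[3.2] NOT true = false
[3.3] NOT false = true
[3] true OR false OR true = true
[4] false OR false OR true = true
[5.1] NOT false = true
[5] true OR true OR false = true
[6.3] NOT false = true
[6] false OR false OR true = true
[7] true OR false = true
[root] true AND true AND true AND true AND true AND true AND true = true
Overall: true → admitted

Admitted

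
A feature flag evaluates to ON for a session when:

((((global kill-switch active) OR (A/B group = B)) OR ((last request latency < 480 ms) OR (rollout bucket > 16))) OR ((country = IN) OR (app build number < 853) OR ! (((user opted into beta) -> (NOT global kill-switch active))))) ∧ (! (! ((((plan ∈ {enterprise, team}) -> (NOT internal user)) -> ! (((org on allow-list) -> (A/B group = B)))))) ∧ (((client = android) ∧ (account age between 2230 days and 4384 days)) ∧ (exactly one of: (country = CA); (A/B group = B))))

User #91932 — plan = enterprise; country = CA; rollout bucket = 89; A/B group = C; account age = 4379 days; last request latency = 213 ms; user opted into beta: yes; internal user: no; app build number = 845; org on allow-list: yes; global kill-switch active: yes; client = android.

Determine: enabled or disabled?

Enabled

Atomic conditions:
  global kill-switch active: yes → true
  A/B group = B: C == B is false
  last request latency < 480 ms: 213 < 480 is true
  rollout bucket > 16: 89 > 16 is true
  country = IN: CA == IN is false
  app build number < 853: 845 < 853 is true
  user opted into beta: yes → true
  NOT global kill-switch active: yes → false
  plan ∈ {enterprise, team}: enterprise is in the set → true
  NOT internal user: no → true
  org on allow-list: yes → true
  client = android: android == android is true
  account age between 2230 days and 4384 days: 4379 in [2230, 4384] is true
  country = CA: CA == CA is true
Combine:
[1.1.1] true OR false = true
[1.1.2] true OR true = true
[1.1] true OR true = true
[1.2.3.1] true → false = false
[1.2.3] NOT false = true
[1.2] false OR true OR true = true
[1] true OR true = true
[2.1.1.1.1] true → true = true
[2.1.1.1.2.1] true → false = false
[2.1.1.1.2] NOT false = true
[2.1.1.1] true → true = true
[2.1.1] NOT true = false
[2.1] NOT false = true
[2.2.1] true AND true = true
[2.2.2] exactly-one(true, false) = true
[2.2] true AND true = true
[2] true AND true = true
[root] true AND true = true
Overall: true → enabled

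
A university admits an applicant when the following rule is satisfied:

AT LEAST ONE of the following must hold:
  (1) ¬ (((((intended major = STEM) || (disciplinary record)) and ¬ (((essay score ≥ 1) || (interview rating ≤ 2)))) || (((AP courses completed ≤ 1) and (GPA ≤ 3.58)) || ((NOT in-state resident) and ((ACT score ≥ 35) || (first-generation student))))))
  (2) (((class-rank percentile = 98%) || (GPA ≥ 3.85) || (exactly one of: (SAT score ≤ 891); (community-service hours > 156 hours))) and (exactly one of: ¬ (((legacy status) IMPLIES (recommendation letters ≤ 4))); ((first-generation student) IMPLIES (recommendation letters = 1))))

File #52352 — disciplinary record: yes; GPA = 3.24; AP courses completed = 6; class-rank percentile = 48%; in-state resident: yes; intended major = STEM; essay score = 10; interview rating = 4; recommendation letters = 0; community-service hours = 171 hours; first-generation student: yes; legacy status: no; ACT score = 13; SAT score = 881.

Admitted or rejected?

Atomic conditions:
  intended major = STEM: STEM == STEM is true
  disciplinary record: yes → true
  essay score ≥ 1: 10 ≥ 1 is true
  interview rating ≤ 2: 4 ≤ 2 is false
  AP courses completed ≤ 1: 6 ≤ 1 is false
  GPA ≤ 3.58: 3.24 ≤ 3.58 is true
  NOT in-state resident: yes → false
  ACT score ≥ 35: 13 ≥ 35 is false
  first-generation student: yes → true
  class-rank percentile = 98%: 48 == 98 is false
  GPA ≥ 3.85: 3.24 ≥ 3.85 is false
  SAT score ≤ 891: 881 ≤ 891 is true
  community-service hours > 156 hours: 171 > 156 is true
  legacy status: no → false
  recommendation letters ≤ 4: 0 ≤ 4 is true
  recommendation letters = 1: 0 == 1 is false
Combine:
[1.1.1.1] true OR true = true
[1.1.1.2.1] true OR false = true
[1.1.1.2] NOT true = false
[1.1.1] true AND false = false
[1.1.2.1] false AND true = false
[1.1.2.2.2] false OR true = true
[1.1.2.2] false AND true = false
[1.1.2] false OR false = false
[1.1] false OR false = false
[1] NOT false = true
[2.1.3] exactly-one(true, true) = false
[2.1] false OR false OR false = false
[2.2.1.1] false → true (antecedent false ⇒ implication holds) = true
[2.2.1] NOT true = false
[2.2.2] true → false = false
[2.2] exactly-one(false, false) = false
[2] false AND false = false
[root] true OR false = true
Overall: true → admitted

Admitted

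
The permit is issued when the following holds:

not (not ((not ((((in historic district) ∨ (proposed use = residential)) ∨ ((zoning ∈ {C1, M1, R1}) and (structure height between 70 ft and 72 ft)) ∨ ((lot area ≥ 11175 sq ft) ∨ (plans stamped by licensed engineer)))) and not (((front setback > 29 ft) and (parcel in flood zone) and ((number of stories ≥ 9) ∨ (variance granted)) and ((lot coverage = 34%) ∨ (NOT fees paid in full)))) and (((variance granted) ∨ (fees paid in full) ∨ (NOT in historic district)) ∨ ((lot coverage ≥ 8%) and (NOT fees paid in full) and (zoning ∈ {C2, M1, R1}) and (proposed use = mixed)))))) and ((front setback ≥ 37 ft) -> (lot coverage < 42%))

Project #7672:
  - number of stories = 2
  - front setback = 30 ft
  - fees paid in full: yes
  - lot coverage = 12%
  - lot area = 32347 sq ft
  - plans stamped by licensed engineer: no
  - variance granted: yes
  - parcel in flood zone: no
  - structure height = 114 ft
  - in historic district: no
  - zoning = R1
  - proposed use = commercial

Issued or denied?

Denied

Atomic conditions:
  in historic district: no → false
  proposed use = residential: commercial == residential is false
  zoning ∈ {C1, M1, R1}: R1 is in the set → true
  structure height between 70 ft and 72 ft: 114 in [70, 72] is false
  lot area ≥ 11175 sq ft: 32347 ≥ 11175 is true
  plans stamped by licensed engineer: no → false
  front setback > 29 ft: 30 > 29 is true
  parcel in flood zone: no → false
  number of stories ≥ 9: 2 ≥ 9 is false
  variance granted: yes → true
  lot coverage = 34%: 12 == 34 is false
  NOT fees paid in full: yes → false
  fees paid in full: yes → true
  NOT in historic district: no → true
  lot coverage ≥ 8%: 12 ≥ 8 is true
  zoning ∈ {C2, M1, R1}: R1 is in the set → true
  proposed use = mixed: commercial == mixed is false
  front setback ≥ 37 ft: 30 ≥ 37 is false
  lot coverage < 42%: 12 < 42 is true
Combine:
[1.1.1.1.1.1] false OR false = false
[1.1.1.1.1.2] true AND false = false
[1.1.1.1.1.3] true OR false = true
[1.1.1.1.1] false OR false OR true = true
[1.1.1.1] NOT true = false
[1.1.1.2.1.3] false OR true = true
[1.1.1.2.1.4] false OR false = false
[1.1.1.2.1] true AND false AND true AND false = false
[1.1.1.2] NOT false = true
[1.1.1.3.1] true OR true OR true = true
[1.1.1.3.2] true AND false AND true AND false = false
[1.1.1.3] true OR false = true
[1.1.1] false AND true AND true = false
[1.1] NOT false = true
[1] NOT true = false
[2] false → true (antecedent false ⇒ implication holds) = true
[root] false AND true = false
Overall: false → denied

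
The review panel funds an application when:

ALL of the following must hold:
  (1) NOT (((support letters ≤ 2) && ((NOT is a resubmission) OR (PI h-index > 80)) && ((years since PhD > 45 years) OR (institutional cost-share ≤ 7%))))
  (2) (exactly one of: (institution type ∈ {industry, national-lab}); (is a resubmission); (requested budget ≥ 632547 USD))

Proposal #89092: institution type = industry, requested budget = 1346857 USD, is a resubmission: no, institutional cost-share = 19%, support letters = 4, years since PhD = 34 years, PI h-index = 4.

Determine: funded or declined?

Atomic conditions:
  support letters ≤ 2: 4 ≤ 2 is false
  NOT is a resubmission: no → true
  PI h-index > 80: 4 > 80 is false
  years since PhD > 45 years: 34 > 45 is false
  institutional cost-share ≤ 7%: 19 ≤ 7 is false
  institution type ∈ {industry, national-lab}: industry is in the set → true
  is a resubmission: no → false
  requested budget ≥ 632547 USD: 1346857 ≥ 632547 is true
Combine:
[1.1.2] true OR false = true
[1.1.3] false OR false = false
[1.1] false AND true AND false = false
[1] NOT false = true
[2] exactly-one(true, false, true) = false
[root] true AND false = false
Overall: false → declined

Declined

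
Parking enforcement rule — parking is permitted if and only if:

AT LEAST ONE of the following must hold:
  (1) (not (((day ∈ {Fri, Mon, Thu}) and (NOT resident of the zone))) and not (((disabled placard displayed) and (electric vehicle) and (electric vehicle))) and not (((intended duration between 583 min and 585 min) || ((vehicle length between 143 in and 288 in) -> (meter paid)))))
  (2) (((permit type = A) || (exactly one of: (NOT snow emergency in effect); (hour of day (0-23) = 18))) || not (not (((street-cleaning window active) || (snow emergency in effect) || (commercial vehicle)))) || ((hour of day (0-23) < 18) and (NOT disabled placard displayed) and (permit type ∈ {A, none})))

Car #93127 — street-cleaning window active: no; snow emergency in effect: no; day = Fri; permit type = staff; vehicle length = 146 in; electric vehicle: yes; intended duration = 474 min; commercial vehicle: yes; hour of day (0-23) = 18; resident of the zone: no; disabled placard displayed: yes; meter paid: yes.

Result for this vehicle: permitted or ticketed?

Permitted

Atomic conditions:
  day ∈ {Fri, Mon, Thu}: Fri is in the set → true
  NOT resident of the zone: no → true
  disabled placard displayed: yes → true
  electric vehicle: yes → true
  intended duration between 583 min and 585 min: 474 in [583, 585] is false
  vehicle length between 143 in and 288 in: 146 in [143, 288] is true
  meter paid: yes → true
  permit type = A: staff == A is false
  NOT snow emergency in effect: no → true
  hour of day (0-23) = 18: 18 == 18 is true
  street-cleaning window active: no → false
  snow emergency in effect: no → false
  commercial vehicle: yes → true
  hour of day (0-23) < 18: 18 < 18 is false
  NOT disabled placard displayed: yes → false
  permit type ∈ {A, none}: staff is not in the set → false
Combine:
[1.1.1] true AND true = true
[1.1] NOT true = false
[1.2.1] true AND true AND true = true
[1.2] NOT true = false
[1.3.1.2] true → true = true
[1.3.1] false OR true = true
[1.3] NOT true = false
[1] false AND false AND false = false
[2.1.2] exactly-one(true, true) = false
[2.1] false OR false = false
[2.2.1.1] false OR false OR true = true
[2.2.1] NOT true = false
[2.2] NOT false = true
[2.3] false AND false AND false = false
[2] false OR true OR false = true
[root] false OR true = true
Overall: true → permitted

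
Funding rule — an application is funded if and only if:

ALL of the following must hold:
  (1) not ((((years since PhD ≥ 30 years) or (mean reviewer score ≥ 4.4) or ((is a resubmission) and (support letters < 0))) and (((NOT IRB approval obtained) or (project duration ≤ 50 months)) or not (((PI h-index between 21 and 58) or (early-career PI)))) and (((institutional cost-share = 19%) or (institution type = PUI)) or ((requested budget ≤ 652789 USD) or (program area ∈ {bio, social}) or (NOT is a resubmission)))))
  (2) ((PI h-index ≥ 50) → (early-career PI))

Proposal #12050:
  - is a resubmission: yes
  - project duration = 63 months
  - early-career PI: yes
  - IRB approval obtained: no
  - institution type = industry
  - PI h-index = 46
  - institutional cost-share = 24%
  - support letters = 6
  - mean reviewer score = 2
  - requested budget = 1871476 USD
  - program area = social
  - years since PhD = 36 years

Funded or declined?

Declined

Atomic conditions:
  years since PhD ≥ 30 years: 36 ≥ 30 is true
  mean reviewer score ≥ 4.4: 2 ≥ 4.4 is false
  is a resubmission: yes → true
  support letters < 0: 6 < 0 is false
  NOT IRB approval obtained: no → true
  project duration ≤ 50 months: 63 ≤ 50 is false
  PI h-index between 21 and 58: 46 in [21, 58] is true
  early-career PI: yes → true
  institutional cost-share = 19%: 24 == 19 is false
  institution type = PUI: industry == PUI is false
  requested budget ≤ 652789 USD: 1871476 ≤ 652789 is false
  program area ∈ {bio, social}: social is in the set → true
  NOT is a resubmission: yes → false
  PI h-index ≥ 50: 46 ≥ 50 is false
Combine:
[1.1.1.3] true AND false = false
[1.1.1] true OR false OR false = true
[1.1.2.1] true OR false = true
[1.1.2.2.1] true OR true = true
[1.1.2.2] NOT true = false
[1.1.2] true OR false = true
[1.1.3.1] false OR false = false
[1.1.3.2] false OR true OR false = true
[1.1.3] false OR true = true
[1.1] true AND true AND true = true
[1] NOT true = false
[2] false → true (antecedent false ⇒ implication holds) = true
[root] false AND true = false
Overall: false → declined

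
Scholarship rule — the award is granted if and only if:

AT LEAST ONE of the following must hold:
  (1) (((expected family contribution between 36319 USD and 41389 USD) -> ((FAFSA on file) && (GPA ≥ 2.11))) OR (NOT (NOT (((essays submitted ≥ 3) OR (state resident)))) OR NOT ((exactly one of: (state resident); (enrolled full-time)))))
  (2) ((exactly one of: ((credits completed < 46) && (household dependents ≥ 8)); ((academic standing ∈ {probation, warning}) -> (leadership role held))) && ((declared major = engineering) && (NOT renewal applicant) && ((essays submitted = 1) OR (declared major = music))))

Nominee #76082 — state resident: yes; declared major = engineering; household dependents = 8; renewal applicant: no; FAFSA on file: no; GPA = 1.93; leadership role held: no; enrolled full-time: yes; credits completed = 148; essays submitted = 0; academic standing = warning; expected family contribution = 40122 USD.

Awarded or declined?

Atomic conditions:
  expected family contribution between 36319 USD and 41389 USD: 40122 in [36319, 41389] is true
  FAFSA on file: no → false
  GPA ≥ 2.11: 1.93 ≥ 2.11 is false
  essays submitted ≥ 3: 0 ≥ 3 is false
  state resident: yes → true
  enrolled full-time: yes → true
  credits completed < 46: 148 < 46 is false
  household dependents ≥ 8: 8 ≥ 8 is true
  academic standing ∈ {probation, warning}: warning is in the set → true
  leadership role held: no → false
  declared major = engineering: engineering == engineering is true
  NOT renewal applicant: no → true
  essays submitted = 1: 0 == 1 is false
  declared major = music: engineering == music is false
Combine:
[1.1.2] false AND false = false
[1.1] true → false = false
[1.2.1.1.1] false OR true = true
[1.2.1.1] NOT true = false
[1.2.1] NOT false = true
[1.2.2.1] exactly-one(true, true) = false
[1.2.2] NOT false = true
[1.2] true OR true = true
[1] false OR true = true
[2.1.1] false AND true = false
[2.1.2] true → false = false
[2.1] exactly-one(false, false) = false
[2.2.3] false OR false = false
[2.2] true AND true AND false = false
[2] false AND false = false
[root] true OR false = true
Overall: true → awarded

Awarded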